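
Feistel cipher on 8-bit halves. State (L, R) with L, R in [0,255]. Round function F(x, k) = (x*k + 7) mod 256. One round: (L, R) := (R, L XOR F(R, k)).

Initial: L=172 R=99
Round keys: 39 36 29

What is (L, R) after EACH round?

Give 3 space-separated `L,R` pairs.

Round 1 (k=39): L=99 R=176
Round 2 (k=36): L=176 R=164
Round 3 (k=29): L=164 R=43

Answer: 99,176 176,164 164,43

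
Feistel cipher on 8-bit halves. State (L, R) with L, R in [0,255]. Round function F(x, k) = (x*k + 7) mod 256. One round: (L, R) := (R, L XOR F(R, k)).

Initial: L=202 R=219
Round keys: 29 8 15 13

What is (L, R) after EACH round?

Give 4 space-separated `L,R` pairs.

Answer: 219,28 28,60 60,151 151,142

Derivation:
Round 1 (k=29): L=219 R=28
Round 2 (k=8): L=28 R=60
Round 3 (k=15): L=60 R=151
Round 4 (k=13): L=151 R=142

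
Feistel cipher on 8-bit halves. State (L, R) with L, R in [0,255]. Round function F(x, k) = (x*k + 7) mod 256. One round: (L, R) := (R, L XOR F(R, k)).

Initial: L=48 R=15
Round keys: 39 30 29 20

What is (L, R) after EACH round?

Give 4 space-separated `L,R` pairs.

Round 1 (k=39): L=15 R=96
Round 2 (k=30): L=96 R=72
Round 3 (k=29): L=72 R=79
Round 4 (k=20): L=79 R=123

Answer: 15,96 96,72 72,79 79,123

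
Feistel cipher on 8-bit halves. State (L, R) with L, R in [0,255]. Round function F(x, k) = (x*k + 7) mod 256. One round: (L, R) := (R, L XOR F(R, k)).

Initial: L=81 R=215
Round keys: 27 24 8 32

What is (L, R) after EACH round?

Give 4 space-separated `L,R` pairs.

Answer: 215,229 229,168 168,162 162,239

Derivation:
Round 1 (k=27): L=215 R=229
Round 2 (k=24): L=229 R=168
Round 3 (k=8): L=168 R=162
Round 4 (k=32): L=162 R=239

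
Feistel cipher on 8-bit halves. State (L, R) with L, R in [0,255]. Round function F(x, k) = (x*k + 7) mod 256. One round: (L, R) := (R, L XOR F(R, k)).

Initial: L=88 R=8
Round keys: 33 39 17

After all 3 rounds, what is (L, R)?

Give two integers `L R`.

Answer: 64 16

Derivation:
Round 1 (k=33): L=8 R=87
Round 2 (k=39): L=87 R=64
Round 3 (k=17): L=64 R=16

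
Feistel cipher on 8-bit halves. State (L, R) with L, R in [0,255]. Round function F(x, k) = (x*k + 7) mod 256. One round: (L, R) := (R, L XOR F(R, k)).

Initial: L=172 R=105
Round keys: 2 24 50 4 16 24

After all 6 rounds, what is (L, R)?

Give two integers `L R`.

Round 1 (k=2): L=105 R=117
Round 2 (k=24): L=117 R=150
Round 3 (k=50): L=150 R=38
Round 4 (k=4): L=38 R=9
Round 5 (k=16): L=9 R=177
Round 6 (k=24): L=177 R=150

Answer: 177 150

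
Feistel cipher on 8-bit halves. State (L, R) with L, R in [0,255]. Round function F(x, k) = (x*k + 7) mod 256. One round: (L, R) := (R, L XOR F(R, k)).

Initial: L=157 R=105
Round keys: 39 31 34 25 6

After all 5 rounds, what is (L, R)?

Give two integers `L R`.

Round 1 (k=39): L=105 R=155
Round 2 (k=31): L=155 R=165
Round 3 (k=34): L=165 R=106
Round 4 (k=25): L=106 R=196
Round 5 (k=6): L=196 R=245

Answer: 196 245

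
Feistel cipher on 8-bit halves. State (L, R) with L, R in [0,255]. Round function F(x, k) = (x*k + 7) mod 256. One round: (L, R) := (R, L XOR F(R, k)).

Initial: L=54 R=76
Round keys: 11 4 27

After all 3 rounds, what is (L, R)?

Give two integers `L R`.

Answer: 183 41

Derivation:
Round 1 (k=11): L=76 R=125
Round 2 (k=4): L=125 R=183
Round 3 (k=27): L=183 R=41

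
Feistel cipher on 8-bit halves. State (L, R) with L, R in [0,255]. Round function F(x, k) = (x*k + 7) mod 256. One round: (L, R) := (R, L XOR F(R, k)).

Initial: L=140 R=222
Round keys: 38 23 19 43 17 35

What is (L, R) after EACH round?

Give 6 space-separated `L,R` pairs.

Round 1 (k=38): L=222 R=119
Round 2 (k=23): L=119 R=102
Round 3 (k=19): L=102 R=238
Round 4 (k=43): L=238 R=103
Round 5 (k=17): L=103 R=48
Round 6 (k=35): L=48 R=240

Answer: 222,119 119,102 102,238 238,103 103,48 48,240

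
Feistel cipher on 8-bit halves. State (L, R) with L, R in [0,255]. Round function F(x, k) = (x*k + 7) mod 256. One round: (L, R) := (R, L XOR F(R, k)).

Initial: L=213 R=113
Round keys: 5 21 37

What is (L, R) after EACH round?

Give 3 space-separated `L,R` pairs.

Round 1 (k=5): L=113 R=233
Round 2 (k=21): L=233 R=85
Round 3 (k=37): L=85 R=185

Answer: 113,233 233,85 85,185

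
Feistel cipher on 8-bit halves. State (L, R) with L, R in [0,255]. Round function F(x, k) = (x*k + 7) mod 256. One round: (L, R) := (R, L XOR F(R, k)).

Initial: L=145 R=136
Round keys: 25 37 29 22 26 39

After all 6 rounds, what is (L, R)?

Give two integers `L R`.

Round 1 (k=25): L=136 R=222
Round 2 (k=37): L=222 R=149
Round 3 (k=29): L=149 R=54
Round 4 (k=22): L=54 R=62
Round 5 (k=26): L=62 R=101
Round 6 (k=39): L=101 R=84

Answer: 101 84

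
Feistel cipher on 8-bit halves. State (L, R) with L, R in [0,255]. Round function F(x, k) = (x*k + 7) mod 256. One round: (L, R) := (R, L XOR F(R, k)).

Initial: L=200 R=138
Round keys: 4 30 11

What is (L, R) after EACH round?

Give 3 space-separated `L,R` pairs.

Round 1 (k=4): L=138 R=231
Round 2 (k=30): L=231 R=147
Round 3 (k=11): L=147 R=191

Answer: 138,231 231,147 147,191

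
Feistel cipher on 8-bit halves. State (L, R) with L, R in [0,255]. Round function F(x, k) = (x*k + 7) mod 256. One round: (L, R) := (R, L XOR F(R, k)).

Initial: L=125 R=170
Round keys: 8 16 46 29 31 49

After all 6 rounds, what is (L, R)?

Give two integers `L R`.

Answer: 47 137

Derivation:
Round 1 (k=8): L=170 R=42
Round 2 (k=16): L=42 R=13
Round 3 (k=46): L=13 R=119
Round 4 (k=29): L=119 R=143
Round 5 (k=31): L=143 R=47
Round 6 (k=49): L=47 R=137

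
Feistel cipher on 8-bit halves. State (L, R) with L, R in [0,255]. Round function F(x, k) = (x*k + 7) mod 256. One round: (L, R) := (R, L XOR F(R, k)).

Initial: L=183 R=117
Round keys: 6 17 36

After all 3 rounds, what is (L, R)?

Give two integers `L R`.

Answer: 236 69

Derivation:
Round 1 (k=6): L=117 R=114
Round 2 (k=17): L=114 R=236
Round 3 (k=36): L=236 R=69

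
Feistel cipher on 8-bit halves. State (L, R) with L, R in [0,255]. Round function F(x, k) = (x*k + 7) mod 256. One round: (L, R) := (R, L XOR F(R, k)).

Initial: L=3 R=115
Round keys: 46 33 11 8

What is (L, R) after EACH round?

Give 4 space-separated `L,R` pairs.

Answer: 115,178 178,138 138,71 71,181

Derivation:
Round 1 (k=46): L=115 R=178
Round 2 (k=33): L=178 R=138
Round 3 (k=11): L=138 R=71
Round 4 (k=8): L=71 R=181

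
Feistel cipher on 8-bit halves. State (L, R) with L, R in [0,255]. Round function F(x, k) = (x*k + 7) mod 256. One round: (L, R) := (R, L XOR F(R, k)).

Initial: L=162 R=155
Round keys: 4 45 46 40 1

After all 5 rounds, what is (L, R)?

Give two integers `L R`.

Answer: 24 215

Derivation:
Round 1 (k=4): L=155 R=209
Round 2 (k=45): L=209 R=95
Round 3 (k=46): L=95 R=200
Round 4 (k=40): L=200 R=24
Round 5 (k=1): L=24 R=215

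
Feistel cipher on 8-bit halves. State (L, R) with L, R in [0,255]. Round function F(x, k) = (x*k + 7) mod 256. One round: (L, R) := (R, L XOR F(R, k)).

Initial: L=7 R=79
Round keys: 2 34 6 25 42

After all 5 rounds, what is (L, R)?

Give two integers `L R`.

Answer: 56 10

Derivation:
Round 1 (k=2): L=79 R=162
Round 2 (k=34): L=162 R=196
Round 3 (k=6): L=196 R=61
Round 4 (k=25): L=61 R=56
Round 5 (k=42): L=56 R=10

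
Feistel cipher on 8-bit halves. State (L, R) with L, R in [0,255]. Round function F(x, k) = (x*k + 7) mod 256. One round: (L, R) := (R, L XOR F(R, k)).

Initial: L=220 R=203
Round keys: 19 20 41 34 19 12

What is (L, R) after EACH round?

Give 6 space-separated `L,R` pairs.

Answer: 203,196 196,156 156,199 199,233 233,149 149,234

Derivation:
Round 1 (k=19): L=203 R=196
Round 2 (k=20): L=196 R=156
Round 3 (k=41): L=156 R=199
Round 4 (k=34): L=199 R=233
Round 5 (k=19): L=233 R=149
Round 6 (k=12): L=149 R=234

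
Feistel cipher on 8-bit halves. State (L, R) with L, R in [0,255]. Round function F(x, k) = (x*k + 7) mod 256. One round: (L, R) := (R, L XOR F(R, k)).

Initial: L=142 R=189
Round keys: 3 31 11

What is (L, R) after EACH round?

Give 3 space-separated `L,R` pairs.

Answer: 189,176 176,234 234,165

Derivation:
Round 1 (k=3): L=189 R=176
Round 2 (k=31): L=176 R=234
Round 3 (k=11): L=234 R=165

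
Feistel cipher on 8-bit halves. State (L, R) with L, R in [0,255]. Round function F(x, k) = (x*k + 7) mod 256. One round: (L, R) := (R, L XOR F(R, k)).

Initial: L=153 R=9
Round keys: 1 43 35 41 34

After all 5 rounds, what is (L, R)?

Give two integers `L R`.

Answer: 235 196

Derivation:
Round 1 (k=1): L=9 R=137
Round 2 (k=43): L=137 R=3
Round 3 (k=35): L=3 R=249
Round 4 (k=41): L=249 R=235
Round 5 (k=34): L=235 R=196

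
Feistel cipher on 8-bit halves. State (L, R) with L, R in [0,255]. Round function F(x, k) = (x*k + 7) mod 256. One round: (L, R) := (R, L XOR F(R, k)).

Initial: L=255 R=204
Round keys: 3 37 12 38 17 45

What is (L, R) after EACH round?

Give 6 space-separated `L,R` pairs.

Answer: 204,148 148,167 167,79 79,102 102,130 130,135

Derivation:
Round 1 (k=3): L=204 R=148
Round 2 (k=37): L=148 R=167
Round 3 (k=12): L=167 R=79
Round 4 (k=38): L=79 R=102
Round 5 (k=17): L=102 R=130
Round 6 (k=45): L=130 R=135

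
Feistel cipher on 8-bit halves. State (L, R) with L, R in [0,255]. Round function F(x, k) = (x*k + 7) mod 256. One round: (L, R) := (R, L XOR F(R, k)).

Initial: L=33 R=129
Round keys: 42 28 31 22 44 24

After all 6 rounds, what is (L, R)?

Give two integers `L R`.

Round 1 (k=42): L=129 R=16
Round 2 (k=28): L=16 R=70
Round 3 (k=31): L=70 R=145
Round 4 (k=22): L=145 R=59
Round 5 (k=44): L=59 R=186
Round 6 (k=24): L=186 R=76

Answer: 186 76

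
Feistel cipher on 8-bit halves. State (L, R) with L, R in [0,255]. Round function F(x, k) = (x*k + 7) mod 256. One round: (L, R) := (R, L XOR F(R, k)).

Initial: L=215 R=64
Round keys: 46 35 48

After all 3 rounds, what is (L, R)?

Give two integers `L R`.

Answer: 183 7

Derivation:
Round 1 (k=46): L=64 R=80
Round 2 (k=35): L=80 R=183
Round 3 (k=48): L=183 R=7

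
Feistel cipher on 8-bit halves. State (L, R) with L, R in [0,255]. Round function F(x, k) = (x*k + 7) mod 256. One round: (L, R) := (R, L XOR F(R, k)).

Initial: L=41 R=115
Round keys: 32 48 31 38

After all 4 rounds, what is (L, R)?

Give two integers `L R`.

Answer: 253 65

Derivation:
Round 1 (k=32): L=115 R=78
Round 2 (k=48): L=78 R=212
Round 3 (k=31): L=212 R=253
Round 4 (k=38): L=253 R=65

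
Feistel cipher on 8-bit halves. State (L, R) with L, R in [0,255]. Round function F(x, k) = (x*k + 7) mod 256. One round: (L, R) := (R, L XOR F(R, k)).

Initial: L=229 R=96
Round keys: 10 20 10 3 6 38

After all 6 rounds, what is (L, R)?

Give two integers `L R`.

Answer: 118 128

Derivation:
Round 1 (k=10): L=96 R=34
Round 2 (k=20): L=34 R=207
Round 3 (k=10): L=207 R=63
Round 4 (k=3): L=63 R=11
Round 5 (k=6): L=11 R=118
Round 6 (k=38): L=118 R=128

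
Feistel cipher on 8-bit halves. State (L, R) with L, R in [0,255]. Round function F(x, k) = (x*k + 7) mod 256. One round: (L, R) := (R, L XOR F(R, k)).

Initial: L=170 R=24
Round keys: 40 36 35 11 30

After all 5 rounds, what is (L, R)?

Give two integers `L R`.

Round 1 (k=40): L=24 R=109
Round 2 (k=36): L=109 R=67
Round 3 (k=35): L=67 R=93
Round 4 (k=11): L=93 R=69
Round 5 (k=30): L=69 R=64

Answer: 69 64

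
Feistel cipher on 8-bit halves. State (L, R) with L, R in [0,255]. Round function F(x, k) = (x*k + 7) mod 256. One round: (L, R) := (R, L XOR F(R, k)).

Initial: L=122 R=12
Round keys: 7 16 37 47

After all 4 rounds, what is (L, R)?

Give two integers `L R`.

Round 1 (k=7): L=12 R=33
Round 2 (k=16): L=33 R=27
Round 3 (k=37): L=27 R=207
Round 4 (k=47): L=207 R=19

Answer: 207 19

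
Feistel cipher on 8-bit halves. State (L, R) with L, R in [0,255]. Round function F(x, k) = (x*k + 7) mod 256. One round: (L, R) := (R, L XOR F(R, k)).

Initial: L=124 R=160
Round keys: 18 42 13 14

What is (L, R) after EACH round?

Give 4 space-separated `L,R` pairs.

Round 1 (k=18): L=160 R=59
Round 2 (k=42): L=59 R=21
Round 3 (k=13): L=21 R=35
Round 4 (k=14): L=35 R=228

Answer: 160,59 59,21 21,35 35,228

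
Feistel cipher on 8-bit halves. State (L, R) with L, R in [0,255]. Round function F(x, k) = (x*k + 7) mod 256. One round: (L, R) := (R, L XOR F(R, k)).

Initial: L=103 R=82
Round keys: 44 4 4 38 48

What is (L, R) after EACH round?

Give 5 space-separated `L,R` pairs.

Round 1 (k=44): L=82 R=120
Round 2 (k=4): L=120 R=181
Round 3 (k=4): L=181 R=163
Round 4 (k=38): L=163 R=140
Round 5 (k=48): L=140 R=228

Answer: 82,120 120,181 181,163 163,140 140,228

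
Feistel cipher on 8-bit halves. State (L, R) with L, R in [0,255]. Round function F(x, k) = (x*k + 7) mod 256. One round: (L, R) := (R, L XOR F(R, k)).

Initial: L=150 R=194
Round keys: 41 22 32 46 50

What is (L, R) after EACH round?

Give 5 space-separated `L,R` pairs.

Answer: 194,143 143,147 147,232 232,36 36,231

Derivation:
Round 1 (k=41): L=194 R=143
Round 2 (k=22): L=143 R=147
Round 3 (k=32): L=147 R=232
Round 4 (k=46): L=232 R=36
Round 5 (k=50): L=36 R=231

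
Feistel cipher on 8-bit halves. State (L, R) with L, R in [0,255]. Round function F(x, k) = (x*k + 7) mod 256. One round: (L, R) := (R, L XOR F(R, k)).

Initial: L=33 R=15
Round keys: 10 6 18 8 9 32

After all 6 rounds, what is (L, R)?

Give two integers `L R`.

Answer: 197 24

Derivation:
Round 1 (k=10): L=15 R=188
Round 2 (k=6): L=188 R=96
Round 3 (k=18): L=96 R=123
Round 4 (k=8): L=123 R=191
Round 5 (k=9): L=191 R=197
Round 6 (k=32): L=197 R=24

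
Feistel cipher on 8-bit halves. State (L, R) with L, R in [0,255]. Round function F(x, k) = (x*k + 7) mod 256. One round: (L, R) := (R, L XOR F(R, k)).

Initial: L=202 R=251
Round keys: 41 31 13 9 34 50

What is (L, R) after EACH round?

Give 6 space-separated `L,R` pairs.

Answer: 251,240 240,236 236,243 243,126 126,48 48,25

Derivation:
Round 1 (k=41): L=251 R=240
Round 2 (k=31): L=240 R=236
Round 3 (k=13): L=236 R=243
Round 4 (k=9): L=243 R=126
Round 5 (k=34): L=126 R=48
Round 6 (k=50): L=48 R=25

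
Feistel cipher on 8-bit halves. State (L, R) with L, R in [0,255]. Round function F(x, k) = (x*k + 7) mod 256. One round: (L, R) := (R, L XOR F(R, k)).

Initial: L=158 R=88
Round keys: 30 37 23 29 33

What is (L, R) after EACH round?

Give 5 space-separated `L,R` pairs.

Round 1 (k=30): L=88 R=201
Round 2 (k=37): L=201 R=76
Round 3 (k=23): L=76 R=18
Round 4 (k=29): L=18 R=93
Round 5 (k=33): L=93 R=22

Answer: 88,201 201,76 76,18 18,93 93,22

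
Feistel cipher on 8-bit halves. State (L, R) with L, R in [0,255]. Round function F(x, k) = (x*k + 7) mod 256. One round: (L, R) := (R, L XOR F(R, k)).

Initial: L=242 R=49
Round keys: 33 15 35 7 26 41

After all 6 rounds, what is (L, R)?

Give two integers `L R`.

Round 1 (k=33): L=49 R=170
Round 2 (k=15): L=170 R=204
Round 3 (k=35): L=204 R=65
Round 4 (k=7): L=65 R=2
Round 5 (k=26): L=2 R=122
Round 6 (k=41): L=122 R=147

Answer: 122 147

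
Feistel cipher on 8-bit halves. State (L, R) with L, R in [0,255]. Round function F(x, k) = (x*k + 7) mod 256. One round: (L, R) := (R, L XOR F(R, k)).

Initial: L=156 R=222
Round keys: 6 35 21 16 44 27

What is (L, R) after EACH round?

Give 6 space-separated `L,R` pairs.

Answer: 222,167 167,2 2,150 150,101 101,245 245,187

Derivation:
Round 1 (k=6): L=222 R=167
Round 2 (k=35): L=167 R=2
Round 3 (k=21): L=2 R=150
Round 4 (k=16): L=150 R=101
Round 5 (k=44): L=101 R=245
Round 6 (k=27): L=245 R=187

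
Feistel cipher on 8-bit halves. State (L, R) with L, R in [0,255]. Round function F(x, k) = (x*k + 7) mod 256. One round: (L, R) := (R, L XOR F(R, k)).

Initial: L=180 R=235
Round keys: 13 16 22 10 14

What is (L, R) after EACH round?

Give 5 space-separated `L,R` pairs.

Round 1 (k=13): L=235 R=66
Round 2 (k=16): L=66 R=204
Round 3 (k=22): L=204 R=205
Round 4 (k=10): L=205 R=197
Round 5 (k=14): L=197 R=0

Answer: 235,66 66,204 204,205 205,197 197,0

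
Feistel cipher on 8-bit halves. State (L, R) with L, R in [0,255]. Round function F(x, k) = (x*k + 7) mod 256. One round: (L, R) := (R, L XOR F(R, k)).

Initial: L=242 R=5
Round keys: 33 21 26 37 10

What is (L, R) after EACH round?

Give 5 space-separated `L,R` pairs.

Answer: 5,94 94,184 184,233 233,12 12,150

Derivation:
Round 1 (k=33): L=5 R=94
Round 2 (k=21): L=94 R=184
Round 3 (k=26): L=184 R=233
Round 4 (k=37): L=233 R=12
Round 5 (k=10): L=12 R=150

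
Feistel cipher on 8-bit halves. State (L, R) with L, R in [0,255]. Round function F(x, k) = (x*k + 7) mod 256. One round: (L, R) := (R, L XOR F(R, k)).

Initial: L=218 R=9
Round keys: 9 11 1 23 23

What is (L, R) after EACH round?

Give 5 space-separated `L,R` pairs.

Answer: 9,130 130,148 148,25 25,210 210,252

Derivation:
Round 1 (k=9): L=9 R=130
Round 2 (k=11): L=130 R=148
Round 3 (k=1): L=148 R=25
Round 4 (k=23): L=25 R=210
Round 5 (k=23): L=210 R=252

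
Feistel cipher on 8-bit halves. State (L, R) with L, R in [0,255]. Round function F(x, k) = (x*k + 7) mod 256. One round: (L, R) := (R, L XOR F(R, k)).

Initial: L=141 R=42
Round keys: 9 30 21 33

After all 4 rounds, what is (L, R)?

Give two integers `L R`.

Answer: 188 6

Derivation:
Round 1 (k=9): L=42 R=12
Round 2 (k=30): L=12 R=69
Round 3 (k=21): L=69 R=188
Round 4 (k=33): L=188 R=6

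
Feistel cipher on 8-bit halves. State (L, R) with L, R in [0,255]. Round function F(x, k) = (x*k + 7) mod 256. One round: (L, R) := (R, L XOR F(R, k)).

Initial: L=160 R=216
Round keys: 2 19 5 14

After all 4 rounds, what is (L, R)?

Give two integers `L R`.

Answer: 236 139

Derivation:
Round 1 (k=2): L=216 R=23
Round 2 (k=19): L=23 R=100
Round 3 (k=5): L=100 R=236
Round 4 (k=14): L=236 R=139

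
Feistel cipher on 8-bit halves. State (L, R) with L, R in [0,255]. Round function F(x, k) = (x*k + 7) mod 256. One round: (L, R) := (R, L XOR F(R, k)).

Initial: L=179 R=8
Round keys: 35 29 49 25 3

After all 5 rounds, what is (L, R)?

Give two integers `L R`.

Round 1 (k=35): L=8 R=172
Round 2 (k=29): L=172 R=139
Round 3 (k=49): L=139 R=14
Round 4 (k=25): L=14 R=238
Round 5 (k=3): L=238 R=223

Answer: 238 223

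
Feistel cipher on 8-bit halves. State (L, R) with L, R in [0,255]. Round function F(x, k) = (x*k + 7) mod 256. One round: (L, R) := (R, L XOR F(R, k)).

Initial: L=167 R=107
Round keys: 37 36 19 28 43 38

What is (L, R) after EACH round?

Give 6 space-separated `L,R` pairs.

Round 1 (k=37): L=107 R=217
Round 2 (k=36): L=217 R=224
Round 3 (k=19): L=224 R=126
Round 4 (k=28): L=126 R=47
Round 5 (k=43): L=47 R=146
Round 6 (k=38): L=146 R=156

Answer: 107,217 217,224 224,126 126,47 47,146 146,156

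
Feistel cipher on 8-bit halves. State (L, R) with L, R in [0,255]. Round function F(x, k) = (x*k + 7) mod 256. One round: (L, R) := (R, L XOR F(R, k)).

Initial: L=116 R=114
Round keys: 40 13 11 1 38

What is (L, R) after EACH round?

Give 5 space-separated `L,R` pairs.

Round 1 (k=40): L=114 R=163
Round 2 (k=13): L=163 R=60
Round 3 (k=11): L=60 R=56
Round 4 (k=1): L=56 R=3
Round 5 (k=38): L=3 R=65

Answer: 114,163 163,60 60,56 56,3 3,65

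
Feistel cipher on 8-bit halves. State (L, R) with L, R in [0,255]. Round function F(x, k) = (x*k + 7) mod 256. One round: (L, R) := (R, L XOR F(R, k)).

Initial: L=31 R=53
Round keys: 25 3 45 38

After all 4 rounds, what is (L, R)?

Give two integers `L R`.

Round 1 (k=25): L=53 R=43
Round 2 (k=3): L=43 R=189
Round 3 (k=45): L=189 R=107
Round 4 (k=38): L=107 R=84

Answer: 107 84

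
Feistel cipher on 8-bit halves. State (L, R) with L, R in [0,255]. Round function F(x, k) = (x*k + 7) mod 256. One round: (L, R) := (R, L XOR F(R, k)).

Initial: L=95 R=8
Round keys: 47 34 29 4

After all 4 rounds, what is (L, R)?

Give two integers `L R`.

Round 1 (k=47): L=8 R=32
Round 2 (k=34): L=32 R=79
Round 3 (k=29): L=79 R=218
Round 4 (k=4): L=218 R=32

Answer: 218 32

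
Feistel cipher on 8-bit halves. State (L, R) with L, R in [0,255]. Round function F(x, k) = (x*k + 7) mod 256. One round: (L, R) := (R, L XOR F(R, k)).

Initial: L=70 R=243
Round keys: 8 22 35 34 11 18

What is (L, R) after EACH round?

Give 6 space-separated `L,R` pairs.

Round 1 (k=8): L=243 R=217
Round 2 (k=22): L=217 R=94
Round 3 (k=35): L=94 R=56
Round 4 (k=34): L=56 R=41
Round 5 (k=11): L=41 R=242
Round 6 (k=18): L=242 R=34

Answer: 243,217 217,94 94,56 56,41 41,242 242,34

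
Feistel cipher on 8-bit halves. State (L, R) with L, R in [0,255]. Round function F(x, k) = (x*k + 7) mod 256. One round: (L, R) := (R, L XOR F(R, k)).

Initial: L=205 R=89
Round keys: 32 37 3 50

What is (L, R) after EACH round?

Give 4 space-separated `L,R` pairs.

Answer: 89,234 234,128 128,109 109,209

Derivation:
Round 1 (k=32): L=89 R=234
Round 2 (k=37): L=234 R=128
Round 3 (k=3): L=128 R=109
Round 4 (k=50): L=109 R=209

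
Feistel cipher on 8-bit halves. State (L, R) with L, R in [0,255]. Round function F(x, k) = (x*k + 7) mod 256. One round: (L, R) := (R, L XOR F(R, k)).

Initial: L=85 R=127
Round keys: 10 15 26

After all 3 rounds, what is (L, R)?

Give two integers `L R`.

Answer: 160 239

Derivation:
Round 1 (k=10): L=127 R=168
Round 2 (k=15): L=168 R=160
Round 3 (k=26): L=160 R=239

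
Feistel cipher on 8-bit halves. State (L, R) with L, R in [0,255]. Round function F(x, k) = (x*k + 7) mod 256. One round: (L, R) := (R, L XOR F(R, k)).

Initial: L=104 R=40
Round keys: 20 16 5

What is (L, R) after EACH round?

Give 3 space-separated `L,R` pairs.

Round 1 (k=20): L=40 R=79
Round 2 (k=16): L=79 R=223
Round 3 (k=5): L=223 R=45

Answer: 40,79 79,223 223,45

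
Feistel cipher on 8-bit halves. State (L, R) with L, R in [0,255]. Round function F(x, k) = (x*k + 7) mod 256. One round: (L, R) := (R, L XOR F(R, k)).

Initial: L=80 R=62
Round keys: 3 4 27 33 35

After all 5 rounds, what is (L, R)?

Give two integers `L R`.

Round 1 (k=3): L=62 R=145
Round 2 (k=4): L=145 R=117
Round 3 (k=27): L=117 R=207
Round 4 (k=33): L=207 R=195
Round 5 (k=35): L=195 R=127

Answer: 195 127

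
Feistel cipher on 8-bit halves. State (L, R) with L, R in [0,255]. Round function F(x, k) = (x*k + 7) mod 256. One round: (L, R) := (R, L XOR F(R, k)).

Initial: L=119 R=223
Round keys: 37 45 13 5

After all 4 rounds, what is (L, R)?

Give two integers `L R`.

Round 1 (k=37): L=223 R=53
Round 2 (k=45): L=53 R=135
Round 3 (k=13): L=135 R=215
Round 4 (k=5): L=215 R=189

Answer: 215 189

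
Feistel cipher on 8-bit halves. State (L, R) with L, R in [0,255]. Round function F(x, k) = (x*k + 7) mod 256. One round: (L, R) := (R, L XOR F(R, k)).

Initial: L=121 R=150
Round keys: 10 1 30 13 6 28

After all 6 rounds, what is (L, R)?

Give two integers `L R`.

Answer: 190 118

Derivation:
Round 1 (k=10): L=150 R=154
Round 2 (k=1): L=154 R=55
Round 3 (k=30): L=55 R=227
Round 4 (k=13): L=227 R=185
Round 5 (k=6): L=185 R=190
Round 6 (k=28): L=190 R=118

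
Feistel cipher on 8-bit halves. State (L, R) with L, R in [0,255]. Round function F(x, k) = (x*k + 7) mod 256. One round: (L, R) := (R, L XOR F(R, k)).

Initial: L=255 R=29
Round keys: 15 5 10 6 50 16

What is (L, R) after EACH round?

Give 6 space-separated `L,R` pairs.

Answer: 29,69 69,125 125,172 172,114 114,231 231,5

Derivation:
Round 1 (k=15): L=29 R=69
Round 2 (k=5): L=69 R=125
Round 3 (k=10): L=125 R=172
Round 4 (k=6): L=172 R=114
Round 5 (k=50): L=114 R=231
Round 6 (k=16): L=231 R=5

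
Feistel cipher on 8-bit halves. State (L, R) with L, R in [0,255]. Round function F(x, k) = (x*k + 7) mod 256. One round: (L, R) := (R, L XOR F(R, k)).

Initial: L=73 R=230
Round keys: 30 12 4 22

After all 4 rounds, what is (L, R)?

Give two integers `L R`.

Answer: 89 20

Derivation:
Round 1 (k=30): L=230 R=178
Round 2 (k=12): L=178 R=185
Round 3 (k=4): L=185 R=89
Round 4 (k=22): L=89 R=20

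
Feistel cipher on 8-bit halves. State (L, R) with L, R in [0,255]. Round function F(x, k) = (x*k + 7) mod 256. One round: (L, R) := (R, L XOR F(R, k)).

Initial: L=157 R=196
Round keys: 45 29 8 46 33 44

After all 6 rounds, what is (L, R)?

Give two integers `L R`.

Answer: 210 43

Derivation:
Round 1 (k=45): L=196 R=230
Round 2 (k=29): L=230 R=209
Round 3 (k=8): L=209 R=105
Round 4 (k=46): L=105 R=52
Round 5 (k=33): L=52 R=210
Round 6 (k=44): L=210 R=43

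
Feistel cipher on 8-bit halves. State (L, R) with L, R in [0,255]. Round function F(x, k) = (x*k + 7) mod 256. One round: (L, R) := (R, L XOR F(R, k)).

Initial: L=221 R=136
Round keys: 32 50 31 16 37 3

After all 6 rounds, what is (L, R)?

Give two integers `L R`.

Round 1 (k=32): L=136 R=218
Round 2 (k=50): L=218 R=19
Round 3 (k=31): L=19 R=142
Round 4 (k=16): L=142 R=244
Round 5 (k=37): L=244 R=197
Round 6 (k=3): L=197 R=162

Answer: 197 162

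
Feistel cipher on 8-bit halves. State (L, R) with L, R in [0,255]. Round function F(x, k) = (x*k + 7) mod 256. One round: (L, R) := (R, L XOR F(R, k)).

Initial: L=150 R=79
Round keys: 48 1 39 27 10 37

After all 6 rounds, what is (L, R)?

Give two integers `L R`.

Answer: 16 58

Derivation:
Round 1 (k=48): L=79 R=65
Round 2 (k=1): L=65 R=7
Round 3 (k=39): L=7 R=89
Round 4 (k=27): L=89 R=109
Round 5 (k=10): L=109 R=16
Round 6 (k=37): L=16 R=58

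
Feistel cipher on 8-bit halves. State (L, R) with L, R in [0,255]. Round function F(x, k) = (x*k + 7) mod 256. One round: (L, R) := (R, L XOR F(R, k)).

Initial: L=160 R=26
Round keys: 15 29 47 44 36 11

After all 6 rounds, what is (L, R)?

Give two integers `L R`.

Answer: 27 13

Derivation:
Round 1 (k=15): L=26 R=45
Round 2 (k=29): L=45 R=58
Round 3 (k=47): L=58 R=128
Round 4 (k=44): L=128 R=61
Round 5 (k=36): L=61 R=27
Round 6 (k=11): L=27 R=13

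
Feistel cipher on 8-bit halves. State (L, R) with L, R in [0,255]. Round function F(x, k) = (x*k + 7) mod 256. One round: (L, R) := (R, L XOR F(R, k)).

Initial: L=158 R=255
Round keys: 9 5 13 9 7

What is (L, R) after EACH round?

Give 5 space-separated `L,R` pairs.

Round 1 (k=9): L=255 R=96
Round 2 (k=5): L=96 R=24
Round 3 (k=13): L=24 R=95
Round 4 (k=9): L=95 R=70
Round 5 (k=7): L=70 R=174

Answer: 255,96 96,24 24,95 95,70 70,174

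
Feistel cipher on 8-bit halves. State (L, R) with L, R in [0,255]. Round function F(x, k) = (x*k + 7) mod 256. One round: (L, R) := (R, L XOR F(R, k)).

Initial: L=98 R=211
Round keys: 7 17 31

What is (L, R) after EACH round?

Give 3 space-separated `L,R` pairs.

Round 1 (k=7): L=211 R=174
Round 2 (k=17): L=174 R=70
Round 3 (k=31): L=70 R=47

Answer: 211,174 174,70 70,47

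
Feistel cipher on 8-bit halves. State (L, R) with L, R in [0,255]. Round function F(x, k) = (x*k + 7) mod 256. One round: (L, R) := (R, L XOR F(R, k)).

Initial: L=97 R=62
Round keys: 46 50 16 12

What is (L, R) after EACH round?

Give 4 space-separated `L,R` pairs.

Answer: 62,74 74,69 69,29 29,38

Derivation:
Round 1 (k=46): L=62 R=74
Round 2 (k=50): L=74 R=69
Round 3 (k=16): L=69 R=29
Round 4 (k=12): L=29 R=38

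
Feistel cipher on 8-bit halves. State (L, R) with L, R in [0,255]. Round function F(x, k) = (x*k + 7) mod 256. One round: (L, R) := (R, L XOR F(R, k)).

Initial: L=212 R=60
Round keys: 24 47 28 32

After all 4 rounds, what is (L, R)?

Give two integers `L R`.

Round 1 (k=24): L=60 R=115
Round 2 (k=47): L=115 R=24
Round 3 (k=28): L=24 R=212
Round 4 (k=32): L=212 R=159

Answer: 212 159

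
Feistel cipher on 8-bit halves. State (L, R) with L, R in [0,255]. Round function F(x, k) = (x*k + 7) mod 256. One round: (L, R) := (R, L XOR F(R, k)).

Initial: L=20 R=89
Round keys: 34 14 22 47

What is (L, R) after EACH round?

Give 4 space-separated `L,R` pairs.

Answer: 89,205 205,100 100,82 82,113

Derivation:
Round 1 (k=34): L=89 R=205
Round 2 (k=14): L=205 R=100
Round 3 (k=22): L=100 R=82
Round 4 (k=47): L=82 R=113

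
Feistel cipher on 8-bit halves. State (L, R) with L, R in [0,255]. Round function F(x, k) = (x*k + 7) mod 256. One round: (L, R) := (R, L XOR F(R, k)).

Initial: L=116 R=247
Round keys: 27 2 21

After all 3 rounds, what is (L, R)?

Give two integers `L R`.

Round 1 (k=27): L=247 R=96
Round 2 (k=2): L=96 R=48
Round 3 (k=21): L=48 R=151

Answer: 48 151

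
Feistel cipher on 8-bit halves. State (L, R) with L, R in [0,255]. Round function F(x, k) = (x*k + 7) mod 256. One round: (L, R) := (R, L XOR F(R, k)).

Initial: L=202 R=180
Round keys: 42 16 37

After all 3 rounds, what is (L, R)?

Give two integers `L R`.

Round 1 (k=42): L=180 R=69
Round 2 (k=16): L=69 R=227
Round 3 (k=37): L=227 R=147

Answer: 227 147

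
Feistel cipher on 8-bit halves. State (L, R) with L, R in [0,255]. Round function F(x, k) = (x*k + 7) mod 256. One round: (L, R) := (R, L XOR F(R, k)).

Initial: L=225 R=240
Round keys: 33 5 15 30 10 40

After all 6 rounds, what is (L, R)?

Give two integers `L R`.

Round 1 (k=33): L=240 R=22
Round 2 (k=5): L=22 R=133
Round 3 (k=15): L=133 R=196
Round 4 (k=30): L=196 R=122
Round 5 (k=10): L=122 R=15
Round 6 (k=40): L=15 R=37

Answer: 15 37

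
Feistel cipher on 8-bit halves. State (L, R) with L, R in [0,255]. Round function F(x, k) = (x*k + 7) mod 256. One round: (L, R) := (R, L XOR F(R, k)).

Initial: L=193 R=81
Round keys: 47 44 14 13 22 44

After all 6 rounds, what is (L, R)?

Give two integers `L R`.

Round 1 (k=47): L=81 R=39
Round 2 (k=44): L=39 R=234
Round 3 (k=14): L=234 R=244
Round 4 (k=13): L=244 R=129
Round 5 (k=22): L=129 R=233
Round 6 (k=44): L=233 R=146

Answer: 233 146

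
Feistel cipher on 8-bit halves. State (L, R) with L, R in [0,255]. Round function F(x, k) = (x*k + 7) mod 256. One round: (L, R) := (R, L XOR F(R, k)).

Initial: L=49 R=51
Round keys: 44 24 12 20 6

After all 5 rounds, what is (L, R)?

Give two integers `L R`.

Round 1 (k=44): L=51 R=250
Round 2 (k=24): L=250 R=68
Round 3 (k=12): L=68 R=205
Round 4 (k=20): L=205 R=79
Round 5 (k=6): L=79 R=44

Answer: 79 44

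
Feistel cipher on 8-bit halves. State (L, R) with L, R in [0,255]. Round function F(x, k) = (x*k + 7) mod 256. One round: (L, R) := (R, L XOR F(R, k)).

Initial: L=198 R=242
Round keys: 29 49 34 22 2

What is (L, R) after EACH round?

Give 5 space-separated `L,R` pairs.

Answer: 242,183 183,252 252,200 200,203 203,85

Derivation:
Round 1 (k=29): L=242 R=183
Round 2 (k=49): L=183 R=252
Round 3 (k=34): L=252 R=200
Round 4 (k=22): L=200 R=203
Round 5 (k=2): L=203 R=85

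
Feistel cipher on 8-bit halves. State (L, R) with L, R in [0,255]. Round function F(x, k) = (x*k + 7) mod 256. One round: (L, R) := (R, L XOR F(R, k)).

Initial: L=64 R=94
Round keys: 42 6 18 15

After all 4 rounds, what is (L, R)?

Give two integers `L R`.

Round 1 (k=42): L=94 R=51
Round 2 (k=6): L=51 R=103
Round 3 (k=18): L=103 R=118
Round 4 (k=15): L=118 R=150

Answer: 118 150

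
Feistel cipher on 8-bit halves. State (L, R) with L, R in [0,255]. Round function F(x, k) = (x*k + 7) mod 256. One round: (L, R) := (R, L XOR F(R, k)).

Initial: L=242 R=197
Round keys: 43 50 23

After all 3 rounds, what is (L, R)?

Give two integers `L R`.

Answer: 218 113

Derivation:
Round 1 (k=43): L=197 R=236
Round 2 (k=50): L=236 R=218
Round 3 (k=23): L=218 R=113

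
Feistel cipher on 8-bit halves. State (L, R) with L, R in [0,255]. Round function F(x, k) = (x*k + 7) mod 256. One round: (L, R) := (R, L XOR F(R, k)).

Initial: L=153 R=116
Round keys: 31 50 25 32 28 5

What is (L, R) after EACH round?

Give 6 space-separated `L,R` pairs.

Answer: 116,138 138,143 143,116 116,8 8,147 147,238

Derivation:
Round 1 (k=31): L=116 R=138
Round 2 (k=50): L=138 R=143
Round 3 (k=25): L=143 R=116
Round 4 (k=32): L=116 R=8
Round 5 (k=28): L=8 R=147
Round 6 (k=5): L=147 R=238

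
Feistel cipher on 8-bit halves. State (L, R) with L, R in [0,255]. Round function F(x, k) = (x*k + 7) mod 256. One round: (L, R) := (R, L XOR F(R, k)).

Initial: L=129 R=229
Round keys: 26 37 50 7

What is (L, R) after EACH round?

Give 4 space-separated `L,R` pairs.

Round 1 (k=26): L=229 R=200
Round 2 (k=37): L=200 R=10
Round 3 (k=50): L=10 R=51
Round 4 (k=7): L=51 R=102

Answer: 229,200 200,10 10,51 51,102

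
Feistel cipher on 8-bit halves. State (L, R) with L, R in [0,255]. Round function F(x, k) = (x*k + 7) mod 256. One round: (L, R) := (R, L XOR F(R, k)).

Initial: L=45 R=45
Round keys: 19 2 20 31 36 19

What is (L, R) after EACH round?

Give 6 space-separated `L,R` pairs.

Answer: 45,115 115,192 192,116 116,211 211,199 199,31

Derivation:
Round 1 (k=19): L=45 R=115
Round 2 (k=2): L=115 R=192
Round 3 (k=20): L=192 R=116
Round 4 (k=31): L=116 R=211
Round 5 (k=36): L=211 R=199
Round 6 (k=19): L=199 R=31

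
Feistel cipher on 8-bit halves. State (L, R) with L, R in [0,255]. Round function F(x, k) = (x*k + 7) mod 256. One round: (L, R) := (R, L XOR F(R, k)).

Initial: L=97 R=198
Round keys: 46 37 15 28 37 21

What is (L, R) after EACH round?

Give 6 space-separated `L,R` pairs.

Round 1 (k=46): L=198 R=250
Round 2 (k=37): L=250 R=239
Round 3 (k=15): L=239 R=242
Round 4 (k=28): L=242 R=144
Round 5 (k=37): L=144 R=37
Round 6 (k=21): L=37 R=128

Answer: 198,250 250,239 239,242 242,144 144,37 37,128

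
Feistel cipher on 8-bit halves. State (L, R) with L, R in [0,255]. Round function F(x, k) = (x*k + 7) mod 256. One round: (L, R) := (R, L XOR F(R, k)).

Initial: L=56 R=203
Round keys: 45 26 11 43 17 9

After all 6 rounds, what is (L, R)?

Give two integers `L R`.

Answer: 240 157

Derivation:
Round 1 (k=45): L=203 R=142
Round 2 (k=26): L=142 R=184
Round 3 (k=11): L=184 R=97
Round 4 (k=43): L=97 R=234
Round 5 (k=17): L=234 R=240
Round 6 (k=9): L=240 R=157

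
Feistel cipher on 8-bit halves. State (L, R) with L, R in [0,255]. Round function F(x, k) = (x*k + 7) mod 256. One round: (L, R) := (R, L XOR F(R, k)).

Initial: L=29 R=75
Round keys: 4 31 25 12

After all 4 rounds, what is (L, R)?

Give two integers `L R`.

Answer: 167 9

Derivation:
Round 1 (k=4): L=75 R=46
Round 2 (k=31): L=46 R=210
Round 3 (k=25): L=210 R=167
Round 4 (k=12): L=167 R=9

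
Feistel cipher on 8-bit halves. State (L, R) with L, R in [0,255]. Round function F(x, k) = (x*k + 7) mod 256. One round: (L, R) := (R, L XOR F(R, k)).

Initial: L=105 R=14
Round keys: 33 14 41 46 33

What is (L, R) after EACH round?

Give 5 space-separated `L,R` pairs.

Round 1 (k=33): L=14 R=188
Round 2 (k=14): L=188 R=65
Round 3 (k=41): L=65 R=204
Round 4 (k=46): L=204 R=238
Round 5 (k=33): L=238 R=121

Answer: 14,188 188,65 65,204 204,238 238,121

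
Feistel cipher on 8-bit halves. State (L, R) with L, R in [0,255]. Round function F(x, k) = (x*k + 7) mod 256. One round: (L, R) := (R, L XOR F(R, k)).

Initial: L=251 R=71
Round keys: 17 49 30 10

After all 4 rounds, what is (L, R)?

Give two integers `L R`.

Round 1 (k=17): L=71 R=69
Round 2 (k=49): L=69 R=123
Round 3 (k=30): L=123 R=52
Round 4 (k=10): L=52 R=116

Answer: 52 116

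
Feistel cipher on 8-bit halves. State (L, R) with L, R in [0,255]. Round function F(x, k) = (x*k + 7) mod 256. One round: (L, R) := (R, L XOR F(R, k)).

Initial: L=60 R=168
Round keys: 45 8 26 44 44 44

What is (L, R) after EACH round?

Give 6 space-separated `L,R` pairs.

Round 1 (k=45): L=168 R=179
Round 2 (k=8): L=179 R=55
Round 3 (k=26): L=55 R=46
Round 4 (k=44): L=46 R=216
Round 5 (k=44): L=216 R=9
Round 6 (k=44): L=9 R=75

Answer: 168,179 179,55 55,46 46,216 216,9 9,75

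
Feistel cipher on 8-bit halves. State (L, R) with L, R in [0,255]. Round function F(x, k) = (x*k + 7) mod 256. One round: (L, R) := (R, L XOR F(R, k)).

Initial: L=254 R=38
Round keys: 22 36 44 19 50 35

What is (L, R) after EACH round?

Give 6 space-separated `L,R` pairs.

Round 1 (k=22): L=38 R=181
Round 2 (k=36): L=181 R=93
Round 3 (k=44): L=93 R=182
Round 4 (k=19): L=182 R=212
Round 5 (k=50): L=212 R=217
Round 6 (k=35): L=217 R=102

Answer: 38,181 181,93 93,182 182,212 212,217 217,102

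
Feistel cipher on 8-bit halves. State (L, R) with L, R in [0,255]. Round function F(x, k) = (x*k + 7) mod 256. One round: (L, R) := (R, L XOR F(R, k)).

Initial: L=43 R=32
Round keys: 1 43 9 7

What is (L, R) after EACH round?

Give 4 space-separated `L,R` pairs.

Round 1 (k=1): L=32 R=12
Round 2 (k=43): L=12 R=43
Round 3 (k=9): L=43 R=134
Round 4 (k=7): L=134 R=154

Answer: 32,12 12,43 43,134 134,154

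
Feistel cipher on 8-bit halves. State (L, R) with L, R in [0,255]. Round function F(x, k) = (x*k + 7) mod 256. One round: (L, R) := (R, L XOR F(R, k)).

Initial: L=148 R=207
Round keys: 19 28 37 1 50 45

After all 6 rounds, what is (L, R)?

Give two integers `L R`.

Answer: 220 93

Derivation:
Round 1 (k=19): L=207 R=240
Round 2 (k=28): L=240 R=136
Round 3 (k=37): L=136 R=95
Round 4 (k=1): L=95 R=238
Round 5 (k=50): L=238 R=220
Round 6 (k=45): L=220 R=93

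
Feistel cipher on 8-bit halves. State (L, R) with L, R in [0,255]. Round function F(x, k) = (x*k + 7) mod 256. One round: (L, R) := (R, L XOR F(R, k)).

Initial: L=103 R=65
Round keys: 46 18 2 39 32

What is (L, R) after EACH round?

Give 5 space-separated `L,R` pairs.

Round 1 (k=46): L=65 R=210
Round 2 (k=18): L=210 R=138
Round 3 (k=2): L=138 R=201
Round 4 (k=39): L=201 R=44
Round 5 (k=32): L=44 R=78

Answer: 65,210 210,138 138,201 201,44 44,78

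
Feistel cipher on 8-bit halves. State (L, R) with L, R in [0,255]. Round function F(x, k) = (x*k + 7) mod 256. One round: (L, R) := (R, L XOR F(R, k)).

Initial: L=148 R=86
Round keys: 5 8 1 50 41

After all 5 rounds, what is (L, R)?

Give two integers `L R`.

Round 1 (k=5): L=86 R=33
Round 2 (k=8): L=33 R=89
Round 3 (k=1): L=89 R=65
Round 4 (k=50): L=65 R=224
Round 5 (k=41): L=224 R=166

Answer: 224 166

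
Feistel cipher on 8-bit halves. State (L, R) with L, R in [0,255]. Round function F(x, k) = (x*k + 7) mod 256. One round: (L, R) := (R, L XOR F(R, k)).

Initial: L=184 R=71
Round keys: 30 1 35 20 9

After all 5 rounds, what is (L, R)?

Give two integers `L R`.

Answer: 4 62

Derivation:
Round 1 (k=30): L=71 R=225
Round 2 (k=1): L=225 R=175
Round 3 (k=35): L=175 R=21
Round 4 (k=20): L=21 R=4
Round 5 (k=9): L=4 R=62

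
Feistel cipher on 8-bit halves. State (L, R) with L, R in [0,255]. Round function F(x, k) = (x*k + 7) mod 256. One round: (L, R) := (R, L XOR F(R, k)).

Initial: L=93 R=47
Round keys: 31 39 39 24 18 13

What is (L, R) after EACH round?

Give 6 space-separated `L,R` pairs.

Round 1 (k=31): L=47 R=229
Round 2 (k=39): L=229 R=197
Round 3 (k=39): L=197 R=239
Round 4 (k=24): L=239 R=170
Round 5 (k=18): L=170 R=20
Round 6 (k=13): L=20 R=161

Answer: 47,229 229,197 197,239 239,170 170,20 20,161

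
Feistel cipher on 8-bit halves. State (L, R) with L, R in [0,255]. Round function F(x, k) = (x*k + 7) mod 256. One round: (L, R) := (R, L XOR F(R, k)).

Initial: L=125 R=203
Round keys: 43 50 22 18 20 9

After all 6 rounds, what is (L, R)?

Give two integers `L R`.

Round 1 (k=43): L=203 R=93
Round 2 (k=50): L=93 R=250
Round 3 (k=22): L=250 R=222
Round 4 (k=18): L=222 R=89
Round 5 (k=20): L=89 R=37
Round 6 (k=9): L=37 R=13

Answer: 37 13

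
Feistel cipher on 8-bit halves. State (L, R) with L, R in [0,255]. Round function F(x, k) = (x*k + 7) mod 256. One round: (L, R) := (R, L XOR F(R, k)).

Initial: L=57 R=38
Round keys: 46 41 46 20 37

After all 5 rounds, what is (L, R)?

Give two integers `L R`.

Answer: 188 72

Derivation:
Round 1 (k=46): L=38 R=226
Round 2 (k=41): L=226 R=31
Round 3 (k=46): L=31 R=123
Round 4 (k=20): L=123 R=188
Round 5 (k=37): L=188 R=72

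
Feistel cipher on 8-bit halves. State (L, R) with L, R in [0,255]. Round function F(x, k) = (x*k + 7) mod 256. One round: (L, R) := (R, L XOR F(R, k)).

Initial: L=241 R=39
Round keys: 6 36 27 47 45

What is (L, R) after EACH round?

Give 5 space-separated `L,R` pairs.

Answer: 39,0 0,32 32,103 103,208 208,240

Derivation:
Round 1 (k=6): L=39 R=0
Round 2 (k=36): L=0 R=32
Round 3 (k=27): L=32 R=103
Round 4 (k=47): L=103 R=208
Round 5 (k=45): L=208 R=240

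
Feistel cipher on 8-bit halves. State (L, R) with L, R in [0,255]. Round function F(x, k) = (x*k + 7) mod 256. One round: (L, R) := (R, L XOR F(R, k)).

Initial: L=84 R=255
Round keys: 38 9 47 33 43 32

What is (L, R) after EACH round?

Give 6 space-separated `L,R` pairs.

Round 1 (k=38): L=255 R=181
Round 2 (k=9): L=181 R=155
Round 3 (k=47): L=155 R=201
Round 4 (k=33): L=201 R=107
Round 5 (k=43): L=107 R=201
Round 6 (k=32): L=201 R=76

Answer: 255,181 181,155 155,201 201,107 107,201 201,76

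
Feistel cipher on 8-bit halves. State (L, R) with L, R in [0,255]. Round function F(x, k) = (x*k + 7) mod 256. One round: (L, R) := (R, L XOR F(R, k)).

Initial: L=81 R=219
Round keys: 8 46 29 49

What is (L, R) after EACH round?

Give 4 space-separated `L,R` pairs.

Answer: 219,142 142,80 80,153 153,0

Derivation:
Round 1 (k=8): L=219 R=142
Round 2 (k=46): L=142 R=80
Round 3 (k=29): L=80 R=153
Round 4 (k=49): L=153 R=0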